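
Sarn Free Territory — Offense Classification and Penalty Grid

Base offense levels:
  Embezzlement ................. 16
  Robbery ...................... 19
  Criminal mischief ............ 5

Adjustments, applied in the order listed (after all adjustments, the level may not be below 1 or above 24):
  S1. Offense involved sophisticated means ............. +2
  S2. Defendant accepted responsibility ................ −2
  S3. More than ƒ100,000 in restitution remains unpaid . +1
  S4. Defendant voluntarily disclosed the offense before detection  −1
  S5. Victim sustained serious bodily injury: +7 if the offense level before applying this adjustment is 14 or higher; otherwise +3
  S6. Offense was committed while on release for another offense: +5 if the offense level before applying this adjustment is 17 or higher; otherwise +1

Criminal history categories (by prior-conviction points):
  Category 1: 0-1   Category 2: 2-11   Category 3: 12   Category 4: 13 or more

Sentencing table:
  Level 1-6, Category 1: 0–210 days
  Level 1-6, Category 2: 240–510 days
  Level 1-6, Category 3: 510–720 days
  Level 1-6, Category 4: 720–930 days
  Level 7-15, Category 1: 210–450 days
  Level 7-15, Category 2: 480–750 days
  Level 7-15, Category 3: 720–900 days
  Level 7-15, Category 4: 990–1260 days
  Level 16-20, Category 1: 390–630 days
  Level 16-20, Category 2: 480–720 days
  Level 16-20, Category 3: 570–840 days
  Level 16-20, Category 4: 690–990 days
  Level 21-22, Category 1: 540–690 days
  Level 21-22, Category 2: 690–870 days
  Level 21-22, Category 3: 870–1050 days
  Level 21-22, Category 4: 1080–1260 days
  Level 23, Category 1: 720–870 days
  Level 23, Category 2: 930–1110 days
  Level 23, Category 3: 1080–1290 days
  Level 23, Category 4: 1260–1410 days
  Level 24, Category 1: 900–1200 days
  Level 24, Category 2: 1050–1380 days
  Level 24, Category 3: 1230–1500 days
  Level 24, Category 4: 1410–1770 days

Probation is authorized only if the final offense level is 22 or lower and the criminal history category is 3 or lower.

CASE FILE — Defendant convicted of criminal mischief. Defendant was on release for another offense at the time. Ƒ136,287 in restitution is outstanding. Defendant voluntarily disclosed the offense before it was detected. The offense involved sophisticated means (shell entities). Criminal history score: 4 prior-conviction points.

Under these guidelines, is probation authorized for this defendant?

Yes

Base offense level for criminal mischief: 5.
S1 applies: 5 + 2 = 7.
S3 applies: 7 + 1 = 8.
S4 applies: 8 − 1 = 7.
S5 does not apply.
S6 applies (level before this adjustment is 7 < 17, so +1): 7 + 1 = 8.
Final offense level: 8.
Criminal history: 4 prior points → Category 2 (2-11).
Level 8 falls in the 7-15 band.
Grid: Level 7-15 × Category 2 = 480-750 days.
Probation check: level 8 ≤ 22 and category 2 ≤ 3 → eligible.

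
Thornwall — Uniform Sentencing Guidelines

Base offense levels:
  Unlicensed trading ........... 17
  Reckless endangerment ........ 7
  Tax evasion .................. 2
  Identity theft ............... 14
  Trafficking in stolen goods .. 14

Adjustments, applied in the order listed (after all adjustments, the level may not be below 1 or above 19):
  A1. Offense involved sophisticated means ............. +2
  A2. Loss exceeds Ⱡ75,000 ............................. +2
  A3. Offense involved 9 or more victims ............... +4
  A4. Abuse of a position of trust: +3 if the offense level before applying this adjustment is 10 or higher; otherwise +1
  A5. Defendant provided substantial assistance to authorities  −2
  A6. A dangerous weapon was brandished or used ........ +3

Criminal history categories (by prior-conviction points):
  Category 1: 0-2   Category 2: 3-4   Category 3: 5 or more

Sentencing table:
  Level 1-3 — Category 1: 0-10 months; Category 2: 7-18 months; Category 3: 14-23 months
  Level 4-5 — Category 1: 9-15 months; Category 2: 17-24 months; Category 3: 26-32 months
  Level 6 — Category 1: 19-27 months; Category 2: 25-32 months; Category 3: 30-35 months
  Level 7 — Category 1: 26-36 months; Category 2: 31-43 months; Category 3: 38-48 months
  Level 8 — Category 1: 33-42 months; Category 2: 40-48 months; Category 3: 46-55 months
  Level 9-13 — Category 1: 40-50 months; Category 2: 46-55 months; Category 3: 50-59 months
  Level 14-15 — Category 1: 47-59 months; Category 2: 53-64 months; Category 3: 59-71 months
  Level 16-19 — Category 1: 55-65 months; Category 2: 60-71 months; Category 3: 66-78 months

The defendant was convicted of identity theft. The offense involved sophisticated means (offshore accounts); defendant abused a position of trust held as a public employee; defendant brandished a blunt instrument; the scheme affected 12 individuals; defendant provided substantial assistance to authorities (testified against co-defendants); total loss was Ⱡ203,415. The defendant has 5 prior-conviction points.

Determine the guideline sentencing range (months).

Base offense level for identity theft: 14.
A1 applies: 14 + 2 = 16.
A2 applies: 16 + 2 = 18.
A3 applies: 18 + 4 = 22.
A4 applies (level before this adjustment is 22 ≥ 10, so +3): 22 + 3 = 25.
A5 applies: 25 − 2 = 23.
A6 applies: 23 + 3 = 26.
Level 26 exceeds the maximum of 19; capped at 19.
Final offense level: 19.
Criminal history: 5 prior points → Category 3 (5+).
Level 19 falls in the 16-19 band.
Grid: Level 16-19 × Category 3 = 66-78 months.

66-78 months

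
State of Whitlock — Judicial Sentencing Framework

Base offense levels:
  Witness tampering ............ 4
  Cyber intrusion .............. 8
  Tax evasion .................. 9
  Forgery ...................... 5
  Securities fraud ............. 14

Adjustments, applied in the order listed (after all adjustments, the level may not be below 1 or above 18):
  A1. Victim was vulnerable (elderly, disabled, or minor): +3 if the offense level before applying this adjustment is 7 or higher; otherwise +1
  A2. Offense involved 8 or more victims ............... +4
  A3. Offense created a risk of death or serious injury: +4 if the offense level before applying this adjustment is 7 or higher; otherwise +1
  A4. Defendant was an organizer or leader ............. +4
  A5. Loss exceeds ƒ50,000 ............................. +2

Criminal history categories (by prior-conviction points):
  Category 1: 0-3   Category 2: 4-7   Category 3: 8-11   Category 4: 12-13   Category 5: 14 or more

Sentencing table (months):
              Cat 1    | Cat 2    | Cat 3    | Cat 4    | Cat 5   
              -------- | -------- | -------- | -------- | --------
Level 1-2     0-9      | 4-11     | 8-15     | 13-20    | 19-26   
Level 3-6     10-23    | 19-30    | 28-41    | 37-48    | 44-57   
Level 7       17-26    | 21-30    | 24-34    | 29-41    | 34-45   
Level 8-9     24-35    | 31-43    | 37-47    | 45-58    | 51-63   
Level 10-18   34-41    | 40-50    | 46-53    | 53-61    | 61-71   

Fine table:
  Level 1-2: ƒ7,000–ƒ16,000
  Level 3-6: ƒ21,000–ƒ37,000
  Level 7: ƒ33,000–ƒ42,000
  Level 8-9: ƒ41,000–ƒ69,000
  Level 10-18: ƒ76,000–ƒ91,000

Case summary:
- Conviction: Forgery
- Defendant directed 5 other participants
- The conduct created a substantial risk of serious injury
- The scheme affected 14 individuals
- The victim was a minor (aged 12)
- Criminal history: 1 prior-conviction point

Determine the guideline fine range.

ƒ76,000–ƒ91,000

Base offense level for forgery: 5.
A1 applies (level before this adjustment is 5 < 7, so +1): 5 + 1 = 6.
A2 applies: 6 + 4 = 10.
A3 applies (level before this adjustment is 10 ≥ 7, so +4): 10 + 4 = 14.
A4 applies: 14 + 4 = 18.
A5 does not apply.
Final offense level: 18.
Level 18 falls in the 10-18 band.
Fine table: Level 10-18 → ƒ76,000–ƒ91,000.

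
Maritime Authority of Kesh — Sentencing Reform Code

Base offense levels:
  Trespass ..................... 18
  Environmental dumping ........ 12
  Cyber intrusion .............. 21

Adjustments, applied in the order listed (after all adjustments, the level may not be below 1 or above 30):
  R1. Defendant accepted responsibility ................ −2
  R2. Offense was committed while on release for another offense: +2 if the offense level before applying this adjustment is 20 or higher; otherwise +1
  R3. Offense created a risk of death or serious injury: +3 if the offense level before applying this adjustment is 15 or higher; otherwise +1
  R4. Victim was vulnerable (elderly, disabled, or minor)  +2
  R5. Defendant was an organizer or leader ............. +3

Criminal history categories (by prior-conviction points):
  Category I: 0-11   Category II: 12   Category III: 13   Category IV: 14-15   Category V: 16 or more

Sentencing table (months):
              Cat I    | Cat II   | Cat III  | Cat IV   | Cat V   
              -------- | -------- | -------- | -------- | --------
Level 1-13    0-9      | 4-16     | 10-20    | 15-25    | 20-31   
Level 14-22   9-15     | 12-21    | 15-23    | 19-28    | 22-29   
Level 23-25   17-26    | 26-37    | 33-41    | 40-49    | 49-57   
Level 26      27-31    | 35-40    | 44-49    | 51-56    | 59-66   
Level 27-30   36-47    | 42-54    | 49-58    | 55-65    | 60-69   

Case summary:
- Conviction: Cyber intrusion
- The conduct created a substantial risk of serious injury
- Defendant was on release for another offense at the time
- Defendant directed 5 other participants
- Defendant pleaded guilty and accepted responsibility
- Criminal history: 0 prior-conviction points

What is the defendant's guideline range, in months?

Base offense level for cyber intrusion: 21.
R1 applies: 21 − 2 = 19.
R2 applies (level before this adjustment is 19 < 20, so +1): 19 + 1 = 20.
R3 applies (level before this adjustment is 20 ≥ 15, so +3): 20 + 3 = 23.
R4 does not apply.
R5 applies: 23 + 3 = 26.
Final offense level: 26.
Criminal history: 0 prior points → Category I (0-11).
Level 26 falls in the 26 band.
Grid: Level 26 × Category I = 27-31 months.

27-31 months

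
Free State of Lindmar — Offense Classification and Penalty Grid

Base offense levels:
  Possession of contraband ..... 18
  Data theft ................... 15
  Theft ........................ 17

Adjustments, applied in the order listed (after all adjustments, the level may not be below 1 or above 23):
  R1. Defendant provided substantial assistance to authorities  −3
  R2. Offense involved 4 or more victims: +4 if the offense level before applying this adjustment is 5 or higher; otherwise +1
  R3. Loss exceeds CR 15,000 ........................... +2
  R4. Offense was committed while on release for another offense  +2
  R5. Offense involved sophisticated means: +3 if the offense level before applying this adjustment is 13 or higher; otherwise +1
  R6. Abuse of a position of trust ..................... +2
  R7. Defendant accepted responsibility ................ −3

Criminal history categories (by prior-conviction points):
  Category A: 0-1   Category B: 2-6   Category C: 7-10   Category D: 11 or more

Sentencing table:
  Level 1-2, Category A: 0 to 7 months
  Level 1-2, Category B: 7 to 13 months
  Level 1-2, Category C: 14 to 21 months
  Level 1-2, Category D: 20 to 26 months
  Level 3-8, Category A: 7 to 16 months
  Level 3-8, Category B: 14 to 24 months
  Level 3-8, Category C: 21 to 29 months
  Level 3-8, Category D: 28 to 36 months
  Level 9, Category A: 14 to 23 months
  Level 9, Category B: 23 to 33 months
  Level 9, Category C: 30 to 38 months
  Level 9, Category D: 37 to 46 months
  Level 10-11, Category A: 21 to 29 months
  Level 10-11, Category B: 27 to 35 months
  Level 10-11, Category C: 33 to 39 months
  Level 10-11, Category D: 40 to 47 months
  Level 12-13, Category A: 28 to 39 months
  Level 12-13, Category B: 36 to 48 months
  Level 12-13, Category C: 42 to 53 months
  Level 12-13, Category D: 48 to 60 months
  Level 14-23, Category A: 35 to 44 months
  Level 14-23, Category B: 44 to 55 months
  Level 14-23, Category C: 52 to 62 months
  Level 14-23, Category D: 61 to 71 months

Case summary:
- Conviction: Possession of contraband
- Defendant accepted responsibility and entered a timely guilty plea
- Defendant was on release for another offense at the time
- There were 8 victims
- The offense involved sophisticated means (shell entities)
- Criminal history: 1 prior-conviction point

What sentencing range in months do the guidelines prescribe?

35-44 months

Base offense level for possession of contraband: 18.
R2 applies (level before this adjustment is 18 ≥ 5, so +4): 18 + 4 = 22.
R4 applies: 22 + 2 = 24.
R5 applies (level before this adjustment is 24 ≥ 13, so +3): 24 + 3 = 27.
R7 applies: 27 − 3 = 24.
Level 24 exceeds the maximum of 23; capped at 23.
Final offense level: 23.
Criminal history: 1 prior point → Category A (0-1).
Level 23 falls in the 14-23 band.
Grid: Level 14-23 × Category A = 35-44 months.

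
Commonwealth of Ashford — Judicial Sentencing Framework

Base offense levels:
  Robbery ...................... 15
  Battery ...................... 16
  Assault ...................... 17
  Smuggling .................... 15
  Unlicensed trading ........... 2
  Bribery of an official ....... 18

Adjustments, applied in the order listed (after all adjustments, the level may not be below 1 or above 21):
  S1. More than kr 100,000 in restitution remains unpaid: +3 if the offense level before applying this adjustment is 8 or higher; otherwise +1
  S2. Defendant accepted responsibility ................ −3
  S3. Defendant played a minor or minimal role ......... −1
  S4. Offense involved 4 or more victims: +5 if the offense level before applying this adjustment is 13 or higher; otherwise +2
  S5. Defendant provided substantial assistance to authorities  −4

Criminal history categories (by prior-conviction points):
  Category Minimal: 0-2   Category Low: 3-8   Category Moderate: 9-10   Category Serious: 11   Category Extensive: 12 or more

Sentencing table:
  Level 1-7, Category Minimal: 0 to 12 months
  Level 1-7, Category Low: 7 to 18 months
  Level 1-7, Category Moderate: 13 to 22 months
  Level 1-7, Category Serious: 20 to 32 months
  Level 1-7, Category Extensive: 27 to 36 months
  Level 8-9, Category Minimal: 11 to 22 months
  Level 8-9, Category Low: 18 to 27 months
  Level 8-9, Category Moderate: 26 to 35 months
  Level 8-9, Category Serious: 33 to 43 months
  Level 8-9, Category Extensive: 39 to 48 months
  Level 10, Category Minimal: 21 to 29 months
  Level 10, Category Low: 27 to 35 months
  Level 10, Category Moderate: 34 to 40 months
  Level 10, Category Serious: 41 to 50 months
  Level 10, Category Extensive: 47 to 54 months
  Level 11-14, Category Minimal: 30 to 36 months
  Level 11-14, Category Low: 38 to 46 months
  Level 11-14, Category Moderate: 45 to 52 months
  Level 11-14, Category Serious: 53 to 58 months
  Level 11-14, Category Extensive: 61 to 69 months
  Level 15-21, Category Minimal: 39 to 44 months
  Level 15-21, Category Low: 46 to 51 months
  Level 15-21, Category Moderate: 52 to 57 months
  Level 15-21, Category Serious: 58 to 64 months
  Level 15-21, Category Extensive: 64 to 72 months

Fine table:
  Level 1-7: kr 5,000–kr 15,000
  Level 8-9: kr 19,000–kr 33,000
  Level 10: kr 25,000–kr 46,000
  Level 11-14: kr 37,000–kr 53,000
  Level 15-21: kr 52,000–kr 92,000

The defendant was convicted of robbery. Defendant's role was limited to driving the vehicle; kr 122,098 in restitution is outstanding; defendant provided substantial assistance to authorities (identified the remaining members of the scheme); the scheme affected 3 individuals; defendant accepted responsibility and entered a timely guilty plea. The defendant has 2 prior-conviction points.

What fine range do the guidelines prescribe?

Base offense level for robbery: 15.
S1 applies (level before this adjustment is 15 ≥ 8, so +3): 15 + 3 = 18.
S2 applies: 18 − 3 = 15.
S3 applies: 15 − 1 = 14.
S4 does not apply.
S5 applies: 14 − 4 = 10.
Final offense level: 10.
Level 10 falls in the 10 band.
Fine table: Level 10 → kr 25,000–kr 46,000.

kr 25,000–kr 46,000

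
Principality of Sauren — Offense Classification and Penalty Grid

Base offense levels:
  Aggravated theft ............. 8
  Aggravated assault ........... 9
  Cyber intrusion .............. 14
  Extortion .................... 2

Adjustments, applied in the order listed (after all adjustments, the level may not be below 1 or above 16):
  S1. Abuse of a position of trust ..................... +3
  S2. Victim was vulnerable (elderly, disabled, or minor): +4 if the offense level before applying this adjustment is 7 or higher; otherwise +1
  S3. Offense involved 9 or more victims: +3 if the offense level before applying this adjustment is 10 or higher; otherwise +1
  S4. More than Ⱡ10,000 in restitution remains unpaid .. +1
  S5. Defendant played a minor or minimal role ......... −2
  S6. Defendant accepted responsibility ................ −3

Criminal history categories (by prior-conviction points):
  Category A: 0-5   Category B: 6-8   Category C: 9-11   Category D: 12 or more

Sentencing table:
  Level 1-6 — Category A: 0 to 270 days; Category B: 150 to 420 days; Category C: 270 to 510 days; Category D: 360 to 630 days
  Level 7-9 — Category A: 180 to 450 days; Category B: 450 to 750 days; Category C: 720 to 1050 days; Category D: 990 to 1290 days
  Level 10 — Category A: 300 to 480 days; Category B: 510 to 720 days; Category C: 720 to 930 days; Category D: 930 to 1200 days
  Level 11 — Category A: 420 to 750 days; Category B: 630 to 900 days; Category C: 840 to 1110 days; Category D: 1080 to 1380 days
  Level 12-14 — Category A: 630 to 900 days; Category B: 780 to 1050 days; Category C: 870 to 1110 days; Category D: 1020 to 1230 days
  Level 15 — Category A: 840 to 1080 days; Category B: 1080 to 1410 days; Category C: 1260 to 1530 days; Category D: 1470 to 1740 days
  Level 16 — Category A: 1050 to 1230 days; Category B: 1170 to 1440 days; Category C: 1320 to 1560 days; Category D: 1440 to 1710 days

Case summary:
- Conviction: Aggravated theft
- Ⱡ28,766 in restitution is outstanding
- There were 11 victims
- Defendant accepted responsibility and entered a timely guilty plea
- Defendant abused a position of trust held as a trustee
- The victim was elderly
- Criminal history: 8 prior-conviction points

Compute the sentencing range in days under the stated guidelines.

Base offense level for aggravated theft: 8.
S1 applies: 8 + 3 = 11.
S2 applies (level before this adjustment is 11 ≥ 7, so +4): 11 + 4 = 15.
S3 applies (level before this adjustment is 15 ≥ 10, so +3): 15 + 3 = 18.
S4 applies: 18 + 1 = 19.
S6 applies: 19 − 3 = 16.
Final offense level: 16.
Criminal history: 8 prior points → Category B (6-8).
Level 16 falls in the 16 band.
Grid: Level 16 × Category B = 1170-1440 days.

1170-1440 days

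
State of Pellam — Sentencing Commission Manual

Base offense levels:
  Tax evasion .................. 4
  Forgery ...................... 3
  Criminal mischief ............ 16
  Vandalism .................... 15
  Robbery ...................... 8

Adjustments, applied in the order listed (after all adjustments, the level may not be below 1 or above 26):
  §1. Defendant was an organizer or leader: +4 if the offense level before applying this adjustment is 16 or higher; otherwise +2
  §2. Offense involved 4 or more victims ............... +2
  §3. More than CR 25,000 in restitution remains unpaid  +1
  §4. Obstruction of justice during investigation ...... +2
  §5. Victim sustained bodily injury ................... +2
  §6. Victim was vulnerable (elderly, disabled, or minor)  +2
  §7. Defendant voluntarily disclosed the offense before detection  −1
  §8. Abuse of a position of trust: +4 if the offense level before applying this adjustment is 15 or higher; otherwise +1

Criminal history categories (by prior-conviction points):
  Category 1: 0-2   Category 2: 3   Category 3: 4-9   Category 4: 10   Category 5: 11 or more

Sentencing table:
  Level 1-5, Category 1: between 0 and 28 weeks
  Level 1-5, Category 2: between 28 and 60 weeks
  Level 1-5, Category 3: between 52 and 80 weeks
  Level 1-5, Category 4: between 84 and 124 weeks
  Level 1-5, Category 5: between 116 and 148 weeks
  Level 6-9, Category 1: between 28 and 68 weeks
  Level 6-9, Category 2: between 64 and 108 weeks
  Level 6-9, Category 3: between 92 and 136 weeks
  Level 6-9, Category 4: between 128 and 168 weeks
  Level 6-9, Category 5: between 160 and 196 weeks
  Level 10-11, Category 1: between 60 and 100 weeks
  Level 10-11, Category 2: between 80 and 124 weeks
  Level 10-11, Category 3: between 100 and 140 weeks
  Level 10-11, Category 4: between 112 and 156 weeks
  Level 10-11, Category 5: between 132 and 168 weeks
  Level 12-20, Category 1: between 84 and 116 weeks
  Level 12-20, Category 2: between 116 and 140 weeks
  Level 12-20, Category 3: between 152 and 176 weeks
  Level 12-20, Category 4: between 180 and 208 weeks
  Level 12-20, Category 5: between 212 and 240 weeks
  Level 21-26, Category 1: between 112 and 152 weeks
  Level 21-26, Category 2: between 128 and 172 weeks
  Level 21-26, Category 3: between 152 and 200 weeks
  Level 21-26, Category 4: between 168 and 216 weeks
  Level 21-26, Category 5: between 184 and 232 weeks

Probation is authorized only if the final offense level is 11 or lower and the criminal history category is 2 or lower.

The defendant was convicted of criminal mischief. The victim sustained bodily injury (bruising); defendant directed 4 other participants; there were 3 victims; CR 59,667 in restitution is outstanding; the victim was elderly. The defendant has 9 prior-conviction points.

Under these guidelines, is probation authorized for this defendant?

Base offense level for criminal mischief: 16.
§1 applies (level before this adjustment is 16 ≥ 16, so +4): 16 + 4 = 20.
§2 does not apply.
§3 applies: 20 + 1 = 21.
§4 does not apply.
§5 applies: 21 + 2 = 23.
§6 applies: 23 + 2 = 25.
§7 does not apply.
Final offense level: 25.
Criminal history: 9 prior points → Category 3 (4-9).
Level 25 falls in the 21-26 band.
Grid: Level 21-26 × Category 3 = 152-200 weeks.
Probation check: level 25 > 11 and category 3 > 2 → not eligible.

No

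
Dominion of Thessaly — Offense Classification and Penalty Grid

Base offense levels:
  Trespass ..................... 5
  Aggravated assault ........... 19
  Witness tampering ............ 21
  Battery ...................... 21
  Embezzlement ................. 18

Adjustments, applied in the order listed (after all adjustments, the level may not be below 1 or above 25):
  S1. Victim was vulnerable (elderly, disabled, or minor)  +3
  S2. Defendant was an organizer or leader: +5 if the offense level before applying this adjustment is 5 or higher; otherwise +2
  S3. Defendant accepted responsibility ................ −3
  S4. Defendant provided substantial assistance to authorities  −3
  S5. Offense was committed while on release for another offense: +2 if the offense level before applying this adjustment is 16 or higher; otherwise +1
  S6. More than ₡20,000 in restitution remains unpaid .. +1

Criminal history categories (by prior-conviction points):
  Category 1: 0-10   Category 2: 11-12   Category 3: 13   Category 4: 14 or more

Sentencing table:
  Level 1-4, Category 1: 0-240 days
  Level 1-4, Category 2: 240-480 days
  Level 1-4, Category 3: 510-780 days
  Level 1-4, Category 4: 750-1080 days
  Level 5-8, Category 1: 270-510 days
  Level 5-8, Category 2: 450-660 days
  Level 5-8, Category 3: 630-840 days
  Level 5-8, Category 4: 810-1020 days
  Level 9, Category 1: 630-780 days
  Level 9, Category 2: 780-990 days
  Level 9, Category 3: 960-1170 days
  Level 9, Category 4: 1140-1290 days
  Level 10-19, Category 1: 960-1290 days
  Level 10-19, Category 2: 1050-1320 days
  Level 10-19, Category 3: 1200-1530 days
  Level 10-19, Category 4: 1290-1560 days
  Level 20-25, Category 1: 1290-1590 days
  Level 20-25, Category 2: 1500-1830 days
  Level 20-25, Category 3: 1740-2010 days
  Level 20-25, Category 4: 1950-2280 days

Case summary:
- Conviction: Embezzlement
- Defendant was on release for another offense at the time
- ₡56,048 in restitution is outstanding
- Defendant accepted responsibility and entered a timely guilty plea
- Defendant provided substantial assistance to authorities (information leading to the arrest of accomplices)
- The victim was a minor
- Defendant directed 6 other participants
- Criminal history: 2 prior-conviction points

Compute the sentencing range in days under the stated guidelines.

Base offense level for embezzlement: 18.
S1 applies: 18 + 3 = 21.
S2 applies (level before this adjustment is 21 ≥ 5, so +5): 21 + 5 = 26.
S3 applies: 26 − 3 = 23.
S4 applies: 23 − 3 = 20.
S5 applies (level before this adjustment is 20 ≥ 16, so +2): 20 + 2 = 22.
S6 applies: 22 + 1 = 23.
Final offense level: 23.
Criminal history: 2 prior points → Category 1 (0-10).
Level 23 falls in the 20-25 band.
Grid: Level 20-25 × Category 1 = 1290-1590 days.

1290-1590 days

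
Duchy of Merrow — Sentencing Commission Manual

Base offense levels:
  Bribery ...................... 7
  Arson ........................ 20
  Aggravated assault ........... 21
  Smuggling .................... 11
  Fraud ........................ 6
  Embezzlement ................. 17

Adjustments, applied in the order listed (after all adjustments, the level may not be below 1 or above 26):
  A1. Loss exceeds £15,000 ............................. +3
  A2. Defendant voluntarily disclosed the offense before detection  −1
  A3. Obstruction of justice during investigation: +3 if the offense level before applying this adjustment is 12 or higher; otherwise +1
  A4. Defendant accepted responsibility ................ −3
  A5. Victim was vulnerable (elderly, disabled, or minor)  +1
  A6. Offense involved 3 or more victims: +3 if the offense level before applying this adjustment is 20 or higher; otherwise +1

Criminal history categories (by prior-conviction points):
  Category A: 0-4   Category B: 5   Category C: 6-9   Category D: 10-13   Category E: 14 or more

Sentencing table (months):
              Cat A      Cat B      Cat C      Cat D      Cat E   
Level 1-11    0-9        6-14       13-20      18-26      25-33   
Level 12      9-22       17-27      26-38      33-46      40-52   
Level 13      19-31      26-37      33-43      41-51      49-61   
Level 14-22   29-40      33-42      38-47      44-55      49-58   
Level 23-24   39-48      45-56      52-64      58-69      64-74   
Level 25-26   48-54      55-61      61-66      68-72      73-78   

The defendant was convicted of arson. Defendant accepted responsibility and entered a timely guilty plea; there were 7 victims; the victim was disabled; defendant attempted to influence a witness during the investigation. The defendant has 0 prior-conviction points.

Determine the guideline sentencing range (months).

Base offense level for arson: 20.
A1 does not apply.
A2 does not apply.
A3 applies (level before this adjustment is 20 ≥ 12, so +3): 20 + 3 = 23.
A4 applies: 23 − 3 = 20.
A5 applies: 20 + 1 = 21.
A6 applies (level before this adjustment is 21 ≥ 20, so +3): 21 + 3 = 24.
Final offense level: 24.
Criminal history: 0 prior points → Category A (0-4).
Level 24 falls in the 23-24 band.
Grid: Level 23-24 × Category A = 39-48 months.

39-48 months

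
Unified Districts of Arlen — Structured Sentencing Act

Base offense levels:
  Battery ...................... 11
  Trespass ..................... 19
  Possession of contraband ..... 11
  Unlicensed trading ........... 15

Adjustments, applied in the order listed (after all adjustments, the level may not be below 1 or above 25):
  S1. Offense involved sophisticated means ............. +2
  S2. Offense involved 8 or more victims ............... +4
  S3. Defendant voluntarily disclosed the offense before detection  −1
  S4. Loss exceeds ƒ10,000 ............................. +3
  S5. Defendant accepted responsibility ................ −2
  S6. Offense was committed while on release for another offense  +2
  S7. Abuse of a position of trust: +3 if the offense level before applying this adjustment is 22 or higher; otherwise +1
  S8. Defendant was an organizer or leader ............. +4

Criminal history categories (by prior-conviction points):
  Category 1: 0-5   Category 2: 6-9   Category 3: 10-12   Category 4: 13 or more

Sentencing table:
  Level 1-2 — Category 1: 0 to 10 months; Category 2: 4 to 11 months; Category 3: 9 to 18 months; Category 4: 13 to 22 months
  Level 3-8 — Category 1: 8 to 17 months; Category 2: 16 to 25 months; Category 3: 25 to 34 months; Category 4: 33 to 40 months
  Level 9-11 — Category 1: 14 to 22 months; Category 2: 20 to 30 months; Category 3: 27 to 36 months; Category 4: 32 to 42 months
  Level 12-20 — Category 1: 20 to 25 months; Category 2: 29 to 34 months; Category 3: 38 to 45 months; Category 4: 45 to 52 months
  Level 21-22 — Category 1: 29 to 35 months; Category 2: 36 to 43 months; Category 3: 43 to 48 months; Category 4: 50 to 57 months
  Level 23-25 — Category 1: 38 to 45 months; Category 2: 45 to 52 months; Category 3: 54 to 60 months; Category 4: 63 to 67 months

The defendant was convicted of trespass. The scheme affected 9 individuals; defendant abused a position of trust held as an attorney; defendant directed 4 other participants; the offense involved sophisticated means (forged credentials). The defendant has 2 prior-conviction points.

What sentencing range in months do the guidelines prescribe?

38-45 months

Base offense level for trespass: 19.
S1 applies: 19 + 2 = 21.
S2 applies: 21 + 4 = 25.
S4 does not apply.
S7 applies (level before this adjustment is 25 ≥ 22, so +3): 25 + 3 = 28.
S8 applies: 28 + 4 = 32.
Level 32 exceeds the maximum of 25; capped at 25.
Final offense level: 25.
Criminal history: 2 prior points → Category 1 (0-5).
Level 25 falls in the 23-25 band.
Grid: Level 23-25 × Category 1 = 38-45 months.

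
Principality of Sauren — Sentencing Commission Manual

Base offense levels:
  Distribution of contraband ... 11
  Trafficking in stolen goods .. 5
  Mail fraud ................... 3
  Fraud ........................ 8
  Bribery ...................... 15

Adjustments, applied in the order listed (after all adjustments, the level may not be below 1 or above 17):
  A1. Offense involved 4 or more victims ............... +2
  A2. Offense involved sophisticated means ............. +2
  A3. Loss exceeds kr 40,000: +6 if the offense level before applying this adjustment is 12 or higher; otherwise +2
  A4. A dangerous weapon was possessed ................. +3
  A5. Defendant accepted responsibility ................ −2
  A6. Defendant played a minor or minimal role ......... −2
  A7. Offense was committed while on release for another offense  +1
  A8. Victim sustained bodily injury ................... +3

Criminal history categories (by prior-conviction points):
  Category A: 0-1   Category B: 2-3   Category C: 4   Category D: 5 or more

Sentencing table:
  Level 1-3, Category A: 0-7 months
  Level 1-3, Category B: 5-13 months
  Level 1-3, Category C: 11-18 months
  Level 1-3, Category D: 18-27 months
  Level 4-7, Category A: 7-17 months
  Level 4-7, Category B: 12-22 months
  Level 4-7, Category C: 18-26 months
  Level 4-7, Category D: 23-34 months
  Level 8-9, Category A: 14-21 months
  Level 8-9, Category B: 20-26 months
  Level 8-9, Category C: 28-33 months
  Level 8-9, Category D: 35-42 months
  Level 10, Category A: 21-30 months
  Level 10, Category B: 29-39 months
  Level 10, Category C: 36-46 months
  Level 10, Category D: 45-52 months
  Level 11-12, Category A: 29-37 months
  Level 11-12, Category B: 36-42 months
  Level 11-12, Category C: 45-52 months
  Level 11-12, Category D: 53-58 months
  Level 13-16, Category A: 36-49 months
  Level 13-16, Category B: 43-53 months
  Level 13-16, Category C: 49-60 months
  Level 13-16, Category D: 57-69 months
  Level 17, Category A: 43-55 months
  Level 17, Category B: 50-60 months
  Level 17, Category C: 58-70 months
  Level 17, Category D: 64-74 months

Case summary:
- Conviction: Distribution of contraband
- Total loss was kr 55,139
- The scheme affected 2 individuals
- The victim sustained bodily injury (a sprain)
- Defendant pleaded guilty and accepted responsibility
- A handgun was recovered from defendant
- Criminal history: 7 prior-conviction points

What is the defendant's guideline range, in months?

64-74 months

Base offense level for distribution of contraband: 11.
A1 does not apply.
A3 applies (level before this adjustment is 11 < 12, so +2): 11 + 2 = 13.
A4 applies: 13 + 3 = 16.
A5 applies: 16 − 2 = 14.
A6 does not apply.
A7 does not apply.
A8 applies: 14 + 3 = 17.
Final offense level: 17.
Criminal history: 7 prior points → Category D (5+).
Level 17 falls in the 17 band.
Grid: Level 17 × Category D = 64-74 months.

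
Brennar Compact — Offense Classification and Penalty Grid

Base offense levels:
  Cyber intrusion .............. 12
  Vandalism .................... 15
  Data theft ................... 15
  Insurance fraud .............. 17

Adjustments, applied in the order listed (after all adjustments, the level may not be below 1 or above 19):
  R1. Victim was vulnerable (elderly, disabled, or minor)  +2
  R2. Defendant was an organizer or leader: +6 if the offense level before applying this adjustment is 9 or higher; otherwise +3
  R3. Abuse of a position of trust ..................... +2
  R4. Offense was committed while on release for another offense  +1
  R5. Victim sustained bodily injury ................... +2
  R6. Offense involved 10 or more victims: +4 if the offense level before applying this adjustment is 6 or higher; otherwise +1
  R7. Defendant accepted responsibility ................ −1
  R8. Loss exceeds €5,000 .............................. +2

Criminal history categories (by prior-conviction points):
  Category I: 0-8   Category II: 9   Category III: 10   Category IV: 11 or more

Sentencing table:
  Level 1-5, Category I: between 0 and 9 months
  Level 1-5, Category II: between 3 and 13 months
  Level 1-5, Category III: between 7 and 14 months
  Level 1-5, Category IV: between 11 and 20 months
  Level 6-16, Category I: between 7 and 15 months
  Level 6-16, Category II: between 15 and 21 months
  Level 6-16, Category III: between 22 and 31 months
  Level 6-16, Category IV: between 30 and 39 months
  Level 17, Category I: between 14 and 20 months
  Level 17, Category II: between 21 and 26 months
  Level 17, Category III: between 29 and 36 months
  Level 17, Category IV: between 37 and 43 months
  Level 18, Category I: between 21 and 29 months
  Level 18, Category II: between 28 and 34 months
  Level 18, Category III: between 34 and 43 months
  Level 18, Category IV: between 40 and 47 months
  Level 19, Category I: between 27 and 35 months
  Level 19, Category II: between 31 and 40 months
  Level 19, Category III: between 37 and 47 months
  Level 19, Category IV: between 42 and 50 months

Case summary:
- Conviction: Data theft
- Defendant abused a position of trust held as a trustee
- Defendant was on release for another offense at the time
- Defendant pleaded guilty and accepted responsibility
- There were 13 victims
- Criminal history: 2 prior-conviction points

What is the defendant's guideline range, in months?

Base offense level for data theft: 15.
R1 does not apply.
R2 does not apply.
R3 applies: 15 + 2 = 17.
R4 applies: 17 + 1 = 18.
R5 does not apply.
R6 applies (level before this adjustment is 18 ≥ 6, so +4): 18 + 4 = 22.
R7 applies: 22 − 1 = 21.
Level 21 exceeds the maximum of 19; capped at 19.
Final offense level: 19.
Criminal history: 2 prior points → Category I (0-8).
Level 19 falls in the 19 band.
Grid: Level 19 × Category I = 27-35 months.

27-35 months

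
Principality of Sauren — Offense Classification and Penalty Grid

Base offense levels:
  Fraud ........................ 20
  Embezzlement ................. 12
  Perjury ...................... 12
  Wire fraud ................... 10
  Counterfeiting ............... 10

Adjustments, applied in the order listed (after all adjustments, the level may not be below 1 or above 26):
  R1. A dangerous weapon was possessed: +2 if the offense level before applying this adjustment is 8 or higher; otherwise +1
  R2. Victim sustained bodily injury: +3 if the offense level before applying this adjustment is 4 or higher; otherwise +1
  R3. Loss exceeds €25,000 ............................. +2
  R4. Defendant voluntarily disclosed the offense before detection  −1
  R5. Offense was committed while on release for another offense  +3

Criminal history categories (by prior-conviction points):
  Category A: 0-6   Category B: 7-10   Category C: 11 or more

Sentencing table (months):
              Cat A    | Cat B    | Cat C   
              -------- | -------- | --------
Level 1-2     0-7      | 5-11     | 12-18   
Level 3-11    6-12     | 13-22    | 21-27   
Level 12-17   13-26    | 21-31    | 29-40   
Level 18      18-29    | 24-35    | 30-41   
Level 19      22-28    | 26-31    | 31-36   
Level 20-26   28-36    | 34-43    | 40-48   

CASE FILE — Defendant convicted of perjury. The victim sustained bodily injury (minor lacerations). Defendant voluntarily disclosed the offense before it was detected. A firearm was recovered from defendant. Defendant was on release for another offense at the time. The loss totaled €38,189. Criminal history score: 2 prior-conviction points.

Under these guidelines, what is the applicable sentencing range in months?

28-36 months

Base offense level for perjury: 12.
R1 applies (level before this adjustment is 12 ≥ 8, so +2): 12 + 2 = 14.
R2 applies (level before this adjustment is 14 ≥ 4, so +3): 14 + 3 = 17.
R3 applies: 17 + 2 = 19.
R4 applies: 19 − 1 = 18.
R5 applies: 18 + 3 = 21.
Final offense level: 21.
Criminal history: 2 prior points → Category A (0-6).
Level 21 falls in the 20-26 band.
Grid: Level 20-26 × Category A = 28-36 months.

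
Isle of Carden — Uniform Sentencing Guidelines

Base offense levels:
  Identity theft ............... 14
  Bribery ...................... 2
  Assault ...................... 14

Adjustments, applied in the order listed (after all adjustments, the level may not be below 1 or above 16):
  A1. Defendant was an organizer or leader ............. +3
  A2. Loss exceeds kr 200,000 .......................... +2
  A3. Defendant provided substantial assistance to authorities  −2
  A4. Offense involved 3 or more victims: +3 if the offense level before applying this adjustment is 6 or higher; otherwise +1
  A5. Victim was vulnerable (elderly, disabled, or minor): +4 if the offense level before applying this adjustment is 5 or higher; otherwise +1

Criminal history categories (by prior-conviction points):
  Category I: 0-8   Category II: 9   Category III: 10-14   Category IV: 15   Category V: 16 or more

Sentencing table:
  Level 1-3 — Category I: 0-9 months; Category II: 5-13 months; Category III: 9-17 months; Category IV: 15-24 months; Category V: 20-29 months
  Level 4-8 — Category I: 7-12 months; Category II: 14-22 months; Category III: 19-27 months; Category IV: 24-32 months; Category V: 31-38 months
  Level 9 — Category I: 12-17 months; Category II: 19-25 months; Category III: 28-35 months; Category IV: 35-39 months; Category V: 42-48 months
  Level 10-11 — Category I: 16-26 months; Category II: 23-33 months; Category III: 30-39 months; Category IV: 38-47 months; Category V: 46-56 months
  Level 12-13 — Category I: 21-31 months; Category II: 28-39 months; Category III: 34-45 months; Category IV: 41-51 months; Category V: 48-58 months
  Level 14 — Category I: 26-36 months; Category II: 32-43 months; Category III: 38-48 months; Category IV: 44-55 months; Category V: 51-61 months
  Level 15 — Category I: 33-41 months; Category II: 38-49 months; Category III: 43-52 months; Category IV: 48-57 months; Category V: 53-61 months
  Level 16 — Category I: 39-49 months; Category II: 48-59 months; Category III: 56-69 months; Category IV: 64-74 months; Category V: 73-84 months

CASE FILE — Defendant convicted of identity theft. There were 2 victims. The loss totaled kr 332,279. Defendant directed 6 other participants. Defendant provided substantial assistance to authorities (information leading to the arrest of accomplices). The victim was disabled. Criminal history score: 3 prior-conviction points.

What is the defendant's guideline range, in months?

39-49 months

Base offense level for identity theft: 14.
A1 applies: 14 + 3 = 17.
A2 applies: 17 + 2 = 19.
A3 applies: 19 − 2 = 17.
A5 applies (level before this adjustment is 17 ≥ 5, so +4): 17 + 4 = 21.
Level 21 exceeds the maximum of 16; capped at 16.
Final offense level: 16.
Criminal history: 3 prior points → Category I (0-8).
Level 16 falls in the 16 band.
Grid: Level 16 × Category I = 39-49 months.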